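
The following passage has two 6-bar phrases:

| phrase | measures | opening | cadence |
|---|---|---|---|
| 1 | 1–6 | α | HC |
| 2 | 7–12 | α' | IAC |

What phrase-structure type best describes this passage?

Phrase 1 ends with a half cadence (weaker) and phrase 2 with an imperfect authentic cadence (stronger): antecedent + consequent = a period.
The two phrases open with the same material (α / α'), so the period is parallel.

parallel period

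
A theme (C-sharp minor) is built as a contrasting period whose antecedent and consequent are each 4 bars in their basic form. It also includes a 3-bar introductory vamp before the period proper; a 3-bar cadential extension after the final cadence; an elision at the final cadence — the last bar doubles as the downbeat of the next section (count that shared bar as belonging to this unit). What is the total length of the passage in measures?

14 measures

Basic contrasting period: 4 + 4 = 8 bars.
8 (basic form) + 3 (introduction) + 3 (cadential extension) = 14.
The elision shares a bar with the next section but does not change this unit's count.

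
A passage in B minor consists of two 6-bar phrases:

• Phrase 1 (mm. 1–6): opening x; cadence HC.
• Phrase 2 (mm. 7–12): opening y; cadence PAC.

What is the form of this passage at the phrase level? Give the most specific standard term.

Phrase 1 ends with a half cadence (weaker) and phrase 2 with a perfect authentic cadence (stronger): antecedent + consequent = a period.
The two phrases open with different material (x / y), so the period is contrasting.

contrasting period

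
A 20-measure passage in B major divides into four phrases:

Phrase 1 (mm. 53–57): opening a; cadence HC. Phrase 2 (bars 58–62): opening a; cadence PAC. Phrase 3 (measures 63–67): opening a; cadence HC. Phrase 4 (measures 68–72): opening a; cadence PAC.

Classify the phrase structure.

repeated period

The cadence pattern HC–PAC–HC–PAC is weak–strong twice, and phrases 3–4 restate phrases 1–2: a period heard twice, not a double period (which would end weakly at phrase 2).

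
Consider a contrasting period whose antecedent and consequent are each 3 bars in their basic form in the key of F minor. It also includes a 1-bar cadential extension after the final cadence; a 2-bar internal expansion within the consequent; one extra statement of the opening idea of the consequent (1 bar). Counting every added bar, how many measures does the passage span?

10 measures

Basic contrasting period: 3 + 3 = 6 bars.
6 (basic form) + 1 (cadential extension) + 2 (internal expansion) + 1 (extra statement) = 10.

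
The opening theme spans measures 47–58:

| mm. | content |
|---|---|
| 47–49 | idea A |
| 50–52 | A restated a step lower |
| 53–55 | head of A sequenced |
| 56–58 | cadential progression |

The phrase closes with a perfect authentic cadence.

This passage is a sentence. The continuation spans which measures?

measures 53–58

After the presentation (bars 47–52), the continuation covers the fragmentation through the cadence: mm. 53–58.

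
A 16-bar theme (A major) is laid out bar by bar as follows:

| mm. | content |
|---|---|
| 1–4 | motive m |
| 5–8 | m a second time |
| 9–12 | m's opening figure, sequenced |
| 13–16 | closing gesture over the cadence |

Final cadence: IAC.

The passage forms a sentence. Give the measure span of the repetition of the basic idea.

measures 5–8

The presentation of a sentence is the basic idea (mm. 1–4) plus its repetition (bars 5–8); the repetition of the basic idea is therefore mm. 5–8.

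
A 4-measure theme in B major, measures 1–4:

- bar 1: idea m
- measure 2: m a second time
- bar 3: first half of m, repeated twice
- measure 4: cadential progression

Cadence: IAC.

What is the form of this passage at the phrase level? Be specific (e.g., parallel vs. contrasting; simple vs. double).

Basic idea (measure 1) + its repetition (m. 2) form the presentation; fragmentation and cadence (mm. 3–4) form the continuation — the 4-bar whole is a sentence.

sentence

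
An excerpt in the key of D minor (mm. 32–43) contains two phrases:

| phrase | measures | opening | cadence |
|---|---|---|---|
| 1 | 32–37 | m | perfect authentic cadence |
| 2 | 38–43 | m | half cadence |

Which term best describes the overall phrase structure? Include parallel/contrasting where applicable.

phrase group

The second phrase closes with a half cadence, which is not stronger than the first phrase's perfect authentic cadence; without a weak→strong cadential pair there is no antecedent–consequent relationship, so this is a phrase group rather than a period.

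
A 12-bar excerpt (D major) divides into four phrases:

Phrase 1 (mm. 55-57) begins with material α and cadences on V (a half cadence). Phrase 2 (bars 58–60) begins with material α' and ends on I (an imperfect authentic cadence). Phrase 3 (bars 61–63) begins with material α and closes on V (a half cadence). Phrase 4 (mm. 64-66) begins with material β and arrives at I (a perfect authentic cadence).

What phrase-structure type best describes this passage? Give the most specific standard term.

parallel double period

Four phrases in two halves: the first half (mm. 55–60) ends with an imperfect authentic cadence, the second (mm. 61-66) with a perfect authentic cadence — a large antecedent–consequent pair, i.e. a double period.
Phrase 3 begins with the same material as phrase 1, making it parallel.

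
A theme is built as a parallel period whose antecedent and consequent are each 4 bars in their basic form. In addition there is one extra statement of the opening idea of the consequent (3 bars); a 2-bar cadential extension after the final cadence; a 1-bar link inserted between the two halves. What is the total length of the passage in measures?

14 measures

Basic parallel period: 4 + 4 = 8 bars.
8 (basic form) + 3 (extra statement) + 2 (cadential extension) + 1 (link) = 14.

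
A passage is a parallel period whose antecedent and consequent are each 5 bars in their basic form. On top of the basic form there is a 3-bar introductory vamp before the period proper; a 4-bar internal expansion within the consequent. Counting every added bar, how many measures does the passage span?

Basic parallel period: 5 + 5 = 10 bars.
10 (basic form) + 3 (introduction) + 4 (internal expansion) = 17.

17 measures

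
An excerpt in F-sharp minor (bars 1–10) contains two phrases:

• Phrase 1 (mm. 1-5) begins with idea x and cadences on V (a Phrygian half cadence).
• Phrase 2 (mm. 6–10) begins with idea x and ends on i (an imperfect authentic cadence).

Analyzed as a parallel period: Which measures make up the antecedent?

The antecedent is the phrase ending with the weaker cadence (Phrygian half cadence, phrase 1) and the consequent the one ending more conclusively (imperfect authentic cadence, phrase 2); the antecedent is measures 1–5.

measures 1–5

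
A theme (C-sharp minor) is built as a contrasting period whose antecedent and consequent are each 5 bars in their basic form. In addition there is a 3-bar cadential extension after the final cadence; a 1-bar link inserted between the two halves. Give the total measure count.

14 measures

Basic contrasting period: 5 + 5 = 10 bars.
10 (basic form) + 3 (cadential extension) + 1 (link) = 14.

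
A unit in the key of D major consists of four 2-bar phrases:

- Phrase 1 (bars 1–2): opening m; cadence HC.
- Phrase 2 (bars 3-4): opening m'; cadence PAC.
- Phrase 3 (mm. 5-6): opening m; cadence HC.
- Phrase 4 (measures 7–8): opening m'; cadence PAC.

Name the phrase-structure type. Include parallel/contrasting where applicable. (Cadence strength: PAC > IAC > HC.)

The cadence pattern HC–PAC–HC–PAC is weak–strong twice, and phrases 3–4 restate phrases 1–2: a period heard twice, not a double period (which would end weakly at phrase 2).

repeated period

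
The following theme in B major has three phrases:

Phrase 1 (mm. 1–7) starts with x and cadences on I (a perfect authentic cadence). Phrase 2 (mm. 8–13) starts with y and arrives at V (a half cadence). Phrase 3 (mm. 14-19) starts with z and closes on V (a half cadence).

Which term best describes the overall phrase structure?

The final phrase closes with a half cadence, which is not stronger than the preceding half cadence; the 3 phrases lack an overall antecedent–consequent design and so form a phrase group.

phrase group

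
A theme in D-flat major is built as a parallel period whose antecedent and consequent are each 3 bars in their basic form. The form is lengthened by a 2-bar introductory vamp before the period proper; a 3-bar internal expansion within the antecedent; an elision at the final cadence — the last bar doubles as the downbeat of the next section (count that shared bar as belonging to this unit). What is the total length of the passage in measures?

11 measures

Basic parallel period: 3 + 3 = 6 bars.
6 (basic form) + 2 (introduction) + 3 (internal expansion) = 11.
The elision shares a bar with the next section but does not change this unit's count.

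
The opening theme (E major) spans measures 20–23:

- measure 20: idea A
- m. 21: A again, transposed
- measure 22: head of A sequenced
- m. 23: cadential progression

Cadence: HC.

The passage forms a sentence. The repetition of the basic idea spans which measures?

measures 21–21

The presentation of a sentence is the basic idea (measure 20) plus its repetition (bar 21); the repetition of the basic idea is therefore bar 21.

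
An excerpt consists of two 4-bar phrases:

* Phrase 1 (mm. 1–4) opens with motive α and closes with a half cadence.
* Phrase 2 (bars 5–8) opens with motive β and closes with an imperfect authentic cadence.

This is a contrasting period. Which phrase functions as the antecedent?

The phrase ending with the weaker cadence (half cadence) is the antecedent; the one ending more conclusively (imperfect authentic cadence) is the consequent. The antecedent is phrase 1.

phrase 1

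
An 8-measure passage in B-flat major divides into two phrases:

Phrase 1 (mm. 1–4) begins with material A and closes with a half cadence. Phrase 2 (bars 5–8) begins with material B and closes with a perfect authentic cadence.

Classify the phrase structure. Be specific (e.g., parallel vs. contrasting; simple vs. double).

Phrase 1 ends with a half cadence (weaker) and phrase 2 with a perfect authentic cadence (stronger): antecedent + consequent = a period.
The two phrases open with different material (A / B), so the period is contrasting.

contrasting period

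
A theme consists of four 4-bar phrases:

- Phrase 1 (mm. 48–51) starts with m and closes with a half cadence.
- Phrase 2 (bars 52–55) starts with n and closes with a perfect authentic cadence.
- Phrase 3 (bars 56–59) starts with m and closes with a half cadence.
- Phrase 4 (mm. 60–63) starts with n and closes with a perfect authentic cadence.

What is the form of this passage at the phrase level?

repeated period

The cadence pattern HC–PAC–HC–PAC is weak–strong twice, and phrases 3–4 restate phrases 1–2: a period heard twice, not a double period (which would end weakly at phrase 2).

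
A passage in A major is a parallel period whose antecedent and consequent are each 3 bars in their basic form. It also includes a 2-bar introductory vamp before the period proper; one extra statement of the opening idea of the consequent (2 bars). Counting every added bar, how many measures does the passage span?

Basic parallel period: 3 + 3 = 6 bars.
6 (basic form) + 2 (introduction) + 2 (extra statement) = 10.

10 measures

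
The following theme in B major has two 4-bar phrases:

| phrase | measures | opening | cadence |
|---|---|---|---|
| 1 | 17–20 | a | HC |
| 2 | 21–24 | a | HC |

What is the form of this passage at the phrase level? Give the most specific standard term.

Both phrases have the same opening (a) and the same cadence (half cadence): the second is a restatement, not a consequent, so this is a repeated phrase rather than a period.

repeated phrase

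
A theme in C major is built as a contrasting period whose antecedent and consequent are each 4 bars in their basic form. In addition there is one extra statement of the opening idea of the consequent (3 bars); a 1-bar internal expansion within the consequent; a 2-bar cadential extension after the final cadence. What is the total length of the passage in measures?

Basic contrasting period: 4 + 4 = 8 bars.
8 (basic form) + 3 (extra statement) + 1 (internal expansion) + 2 (cadential extension) = 14.

14 measures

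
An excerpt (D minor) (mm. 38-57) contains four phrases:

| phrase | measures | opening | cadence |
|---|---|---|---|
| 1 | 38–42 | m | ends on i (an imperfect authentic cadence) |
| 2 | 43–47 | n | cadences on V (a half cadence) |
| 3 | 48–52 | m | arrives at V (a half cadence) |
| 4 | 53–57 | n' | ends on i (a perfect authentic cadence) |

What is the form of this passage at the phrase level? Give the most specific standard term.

Four phrases in two halves: the first half (mm. 38-47) ends with a half cadence, the second (measures 48–57) with a perfect authentic cadence — a large antecedent–consequent pair, i.e. a double period.
Phrase 3 begins with the same material as phrase 1, making it parallel.

parallel double period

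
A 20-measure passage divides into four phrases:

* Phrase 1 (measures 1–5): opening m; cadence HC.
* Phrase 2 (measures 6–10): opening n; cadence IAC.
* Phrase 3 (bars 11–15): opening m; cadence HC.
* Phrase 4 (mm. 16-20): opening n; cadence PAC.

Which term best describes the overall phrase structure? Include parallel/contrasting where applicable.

parallel double period

Four phrases in two halves: the first half (measures 1–10) ends with an imperfect authentic cadence, the second (mm. 11–20) with a perfect authentic cadence — a large antecedent–consequent pair, i.e. a double period.
Phrase 3 begins with the same material as phrase 1, making it parallel.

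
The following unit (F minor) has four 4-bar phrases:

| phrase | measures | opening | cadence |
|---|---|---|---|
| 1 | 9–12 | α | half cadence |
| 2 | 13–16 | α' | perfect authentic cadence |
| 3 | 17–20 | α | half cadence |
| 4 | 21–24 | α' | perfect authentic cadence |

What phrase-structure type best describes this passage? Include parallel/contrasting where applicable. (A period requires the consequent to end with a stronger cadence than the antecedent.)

repeated period

The cadence pattern HC–PAC–HC–PAC is weak–strong twice, and phrases 3–4 restate phrases 1–2: a period heard twice, not a double period (which would end weakly at phrase 2).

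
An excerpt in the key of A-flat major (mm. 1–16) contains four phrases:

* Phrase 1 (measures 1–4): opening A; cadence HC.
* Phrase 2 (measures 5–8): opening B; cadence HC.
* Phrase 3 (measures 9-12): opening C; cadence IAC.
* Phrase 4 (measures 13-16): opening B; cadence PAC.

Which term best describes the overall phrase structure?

Four phrases in two halves: the first half (mm. 1-8) ends with a half cadence, the second (mm. 9–16) with a perfect authentic cadence — a large antecedent–consequent pair, i.e. a double period.
Phrase 3 begins with different material from phrase 1, making it contrasting.

contrasting double period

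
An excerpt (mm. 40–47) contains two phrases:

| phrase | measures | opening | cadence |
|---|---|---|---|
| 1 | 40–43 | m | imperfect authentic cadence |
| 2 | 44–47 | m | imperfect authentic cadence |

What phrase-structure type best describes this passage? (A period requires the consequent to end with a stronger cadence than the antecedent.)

repeated phrase

Both phrases have the same opening (m) and the same cadence (imperfect authentic cadence): the second is a restatement, not a consequent, so this is a repeated phrase rather than a period.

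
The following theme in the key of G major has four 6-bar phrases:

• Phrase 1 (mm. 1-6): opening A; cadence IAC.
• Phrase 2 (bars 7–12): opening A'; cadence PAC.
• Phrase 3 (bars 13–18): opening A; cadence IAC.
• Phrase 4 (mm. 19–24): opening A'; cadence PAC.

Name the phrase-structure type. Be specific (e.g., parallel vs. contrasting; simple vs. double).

The cadence pattern IAC–PAC–IAC–PAC is weak–strong twice, and phrases 3–4 restate phrases 1–2: a period heard twice, not a double period (which would end weakly at phrase 2).

repeated period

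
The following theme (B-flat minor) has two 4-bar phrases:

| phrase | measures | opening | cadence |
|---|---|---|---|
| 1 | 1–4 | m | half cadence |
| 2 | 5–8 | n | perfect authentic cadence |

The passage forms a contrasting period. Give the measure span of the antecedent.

measures 1–4

The antecedent is the phrase ending with the weaker cadence (half cadence, phrase 1) and the consequent the one ending more conclusively (perfect authentic cadence, phrase 2); the antecedent is measures 1–4.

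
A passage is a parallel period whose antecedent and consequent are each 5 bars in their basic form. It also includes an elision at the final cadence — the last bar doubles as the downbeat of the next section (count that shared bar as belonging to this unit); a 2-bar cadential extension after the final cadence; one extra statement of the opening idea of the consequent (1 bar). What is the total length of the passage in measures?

13 measures

Basic parallel period: 5 + 5 = 10 bars.
10 (basic form) + 2 (cadential extension) + 1 (extra statement) = 13.
The elision shares a bar with the next section but does not change this unit's count.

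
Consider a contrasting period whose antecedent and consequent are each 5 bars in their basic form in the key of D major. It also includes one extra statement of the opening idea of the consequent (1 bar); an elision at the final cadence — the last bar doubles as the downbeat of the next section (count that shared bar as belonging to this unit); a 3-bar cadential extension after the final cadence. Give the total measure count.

Basic contrasting period: 5 + 5 = 10 bars.
10 (basic form) + 1 (extra statement) + 3 (cadential extension) = 14.
The elision shares a bar with the next section but does not change this unit's count.

14 measures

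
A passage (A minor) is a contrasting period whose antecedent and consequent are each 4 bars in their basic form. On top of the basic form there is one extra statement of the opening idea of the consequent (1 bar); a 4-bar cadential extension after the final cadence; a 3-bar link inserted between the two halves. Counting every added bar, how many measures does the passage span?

Basic contrasting period: 4 + 4 = 8 bars.
8 (basic form) + 1 (extra statement) + 4 (cadential extension) + 3 (link) = 16.

16 measures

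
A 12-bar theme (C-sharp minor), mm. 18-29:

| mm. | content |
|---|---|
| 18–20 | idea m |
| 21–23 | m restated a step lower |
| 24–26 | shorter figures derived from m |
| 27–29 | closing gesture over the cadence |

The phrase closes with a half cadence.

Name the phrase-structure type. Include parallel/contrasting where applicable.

Basic idea (bars 18–20) + its repetition (measures 21–23) form the presentation; fragmentation and cadence (mm. 24–29) form the continuation — the 12-bar whole is a sentence.

sentence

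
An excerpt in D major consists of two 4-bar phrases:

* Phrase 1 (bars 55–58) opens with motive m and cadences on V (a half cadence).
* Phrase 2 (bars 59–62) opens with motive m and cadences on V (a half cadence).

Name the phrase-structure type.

repeated phrase

Both phrases have the same opening (m) and the same cadence (half cadence): the second is a restatement, not a consequent, so this is a repeated phrase rather than a period.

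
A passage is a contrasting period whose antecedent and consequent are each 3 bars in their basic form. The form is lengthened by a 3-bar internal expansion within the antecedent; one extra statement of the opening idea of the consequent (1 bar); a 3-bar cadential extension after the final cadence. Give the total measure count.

13 measures

Basic contrasting period: 3 + 3 = 6 bars.
6 (basic form) + 3 (internal expansion) + 1 (extra statement) + 3 (cadential extension) = 13.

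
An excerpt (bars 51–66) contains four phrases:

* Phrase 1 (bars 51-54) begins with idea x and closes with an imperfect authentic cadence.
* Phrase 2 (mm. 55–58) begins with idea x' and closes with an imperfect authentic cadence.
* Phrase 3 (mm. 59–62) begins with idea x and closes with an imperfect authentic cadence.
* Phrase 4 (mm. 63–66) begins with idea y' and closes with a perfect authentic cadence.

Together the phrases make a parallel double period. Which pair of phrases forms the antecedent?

In a double period the first pair of phrases (ending imperfect authentic cadence) is the large antecedent and the second pair (ending perfect authentic cadence) is the large consequent; the antecedent is phrases 1 and 2.

phrases 1 and 2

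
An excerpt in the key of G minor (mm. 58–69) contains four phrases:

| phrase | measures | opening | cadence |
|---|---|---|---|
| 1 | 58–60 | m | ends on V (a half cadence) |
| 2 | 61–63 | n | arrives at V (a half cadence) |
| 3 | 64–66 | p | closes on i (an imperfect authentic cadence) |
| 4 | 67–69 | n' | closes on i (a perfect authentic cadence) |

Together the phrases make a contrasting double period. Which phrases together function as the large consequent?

In a double period the first pair of phrases (ending half cadence) is the large antecedent and the second pair (ending perfect authentic cadence) is the large consequent; the consequent is phrases 3 and 4.

phrases 3 and 4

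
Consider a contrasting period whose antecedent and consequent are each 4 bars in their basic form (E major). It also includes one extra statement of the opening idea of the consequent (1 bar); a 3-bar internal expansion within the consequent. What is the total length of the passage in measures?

12 measures

Basic contrasting period: 4 + 4 = 8 bars.
8 (basic form) + 1 (extra statement) + 3 (internal expansion) = 12.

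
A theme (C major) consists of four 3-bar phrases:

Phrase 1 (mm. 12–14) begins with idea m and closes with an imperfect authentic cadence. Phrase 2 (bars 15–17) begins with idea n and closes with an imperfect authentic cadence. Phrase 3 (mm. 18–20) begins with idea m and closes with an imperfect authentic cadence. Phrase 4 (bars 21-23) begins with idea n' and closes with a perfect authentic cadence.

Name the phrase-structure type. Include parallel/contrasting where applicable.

Four phrases in two halves: the first half (measures 12-17) ends with an imperfect authentic cadence, the second (measures 18–23) with a perfect authentic cadence — a large antecedent–consequent pair, i.e. a double period.
Phrase 3 begins with the same material as phrase 1, making it parallel.

parallel double period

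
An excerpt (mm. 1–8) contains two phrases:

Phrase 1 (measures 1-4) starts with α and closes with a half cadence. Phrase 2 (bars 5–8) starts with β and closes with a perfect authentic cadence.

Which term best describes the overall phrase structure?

Phrase 1 ends with a half cadence (weaker) and phrase 2 with a perfect authentic cadence (stronger): antecedent + consequent = a period.
The two phrases open with different material (α / β), so the period is contrasting.

contrasting period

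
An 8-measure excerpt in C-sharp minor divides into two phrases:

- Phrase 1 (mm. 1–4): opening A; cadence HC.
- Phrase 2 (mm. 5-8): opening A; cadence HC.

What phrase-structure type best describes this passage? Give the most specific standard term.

repeated phrase

Both phrases have the same opening (A) and the same cadence (half cadence): the second is a restatement, not a consequent, so this is a repeated phrase rather than a period.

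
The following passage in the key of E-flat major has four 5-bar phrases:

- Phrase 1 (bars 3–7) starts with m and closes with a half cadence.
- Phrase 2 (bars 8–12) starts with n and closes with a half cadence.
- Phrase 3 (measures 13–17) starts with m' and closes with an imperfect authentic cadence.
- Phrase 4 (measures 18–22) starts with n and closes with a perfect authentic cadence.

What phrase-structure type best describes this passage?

parallel double period

Four phrases in two halves: the first half (mm. 3-12) ends with a half cadence, the second (mm. 13–22) with a perfect authentic cadence — a large antecedent–consequent pair, i.e. a double period.
Phrase 3 begins with the same material as phrase 1, making it parallel.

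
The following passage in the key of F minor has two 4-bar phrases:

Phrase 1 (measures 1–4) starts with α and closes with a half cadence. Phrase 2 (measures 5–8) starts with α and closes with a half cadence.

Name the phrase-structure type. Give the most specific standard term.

Both phrases have the same opening (α) and the same cadence (half cadence): the second is a restatement, not a consequent, so this is a repeated phrase rather than a period.

repeated phrase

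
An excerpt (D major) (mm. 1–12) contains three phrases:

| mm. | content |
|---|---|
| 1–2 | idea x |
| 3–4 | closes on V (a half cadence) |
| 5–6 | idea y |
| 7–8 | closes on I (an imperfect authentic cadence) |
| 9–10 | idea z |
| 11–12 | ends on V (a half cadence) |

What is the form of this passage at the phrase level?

The final phrase closes with a half cadence, which is not stronger than the preceding imperfect authentic cadence; the 3 phrases lack an overall antecedent–consequent design and so form a phrase group.

phrase group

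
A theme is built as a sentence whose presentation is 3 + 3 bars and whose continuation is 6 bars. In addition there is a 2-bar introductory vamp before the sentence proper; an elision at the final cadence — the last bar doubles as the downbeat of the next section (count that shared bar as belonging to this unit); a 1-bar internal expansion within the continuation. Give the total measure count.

Basic sentence: 3 + 3 + 6 = 12 bars.
12 (basic form) + 2 (introduction) + 1 (internal expansion) = 15.
The elision shares a bar with the next section but does not change this unit's count.

15 measures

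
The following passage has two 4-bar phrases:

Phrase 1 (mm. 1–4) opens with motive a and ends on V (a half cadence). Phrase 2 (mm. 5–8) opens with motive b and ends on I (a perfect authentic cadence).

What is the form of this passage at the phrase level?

contrasting period

Phrase 1 ends with a half cadence (weaker) and phrase 2 with a perfect authentic cadence (stronger): antecedent + consequent = a period.
The two phrases open with different material (a / b), so the period is contrasting.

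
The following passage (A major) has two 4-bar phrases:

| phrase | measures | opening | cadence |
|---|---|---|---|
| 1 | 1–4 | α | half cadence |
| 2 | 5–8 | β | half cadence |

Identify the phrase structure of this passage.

phrase group

The second phrase closes with a half cadence, which is not stronger than the first phrase's half cadence; without a weak→strong cadential pair there is no antecedent–consequent relationship, so this is a phrase group rather than a period.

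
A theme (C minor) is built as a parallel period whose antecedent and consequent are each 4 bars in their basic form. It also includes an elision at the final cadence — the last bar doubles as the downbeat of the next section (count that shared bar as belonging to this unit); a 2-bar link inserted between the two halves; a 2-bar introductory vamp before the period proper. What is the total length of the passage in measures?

Basic parallel period: 4 + 4 = 8 bars.
8 (basic form) + 2 (link) + 2 (introduction) = 12.
The elision shares a bar with the next section but does not change this unit's count.

12 measures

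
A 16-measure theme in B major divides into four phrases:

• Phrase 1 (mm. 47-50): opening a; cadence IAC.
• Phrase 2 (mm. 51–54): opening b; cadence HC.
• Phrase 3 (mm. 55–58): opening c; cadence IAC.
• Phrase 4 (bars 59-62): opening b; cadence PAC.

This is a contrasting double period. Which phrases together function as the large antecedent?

phrases 1 and 2

In a double period the first pair of phrases (ending half cadence) is the large antecedent and the second pair (ending perfect authentic cadence) is the large consequent; the antecedent is phrases 1 and 2.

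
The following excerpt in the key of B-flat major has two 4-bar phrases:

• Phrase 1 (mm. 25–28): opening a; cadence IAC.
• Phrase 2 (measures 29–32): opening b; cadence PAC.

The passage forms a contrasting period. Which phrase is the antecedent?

phrase 1

The phrase ending with the weaker cadence (imperfect authentic cadence) is the antecedent; the one ending more conclusively (perfect authentic cadence) is the consequent. The antecedent is phrase 1.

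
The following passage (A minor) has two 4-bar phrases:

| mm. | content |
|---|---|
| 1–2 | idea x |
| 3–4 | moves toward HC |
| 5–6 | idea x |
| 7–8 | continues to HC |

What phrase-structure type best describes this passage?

repeated phrase

Both phrases have the same opening (x) and the same cadence (half cadence): the second is a restatement, not a consequent, so this is a repeated phrase rather than a period.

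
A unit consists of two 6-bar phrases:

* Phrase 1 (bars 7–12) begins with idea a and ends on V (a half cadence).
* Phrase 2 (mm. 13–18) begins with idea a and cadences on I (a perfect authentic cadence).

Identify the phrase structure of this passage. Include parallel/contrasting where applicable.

Phrase 1 ends with a half cadence (weaker) and phrase 2 with a perfect authentic cadence (stronger): antecedent + consequent = a period.
The two phrases open with the same material (a / a), so the period is parallel.

parallel period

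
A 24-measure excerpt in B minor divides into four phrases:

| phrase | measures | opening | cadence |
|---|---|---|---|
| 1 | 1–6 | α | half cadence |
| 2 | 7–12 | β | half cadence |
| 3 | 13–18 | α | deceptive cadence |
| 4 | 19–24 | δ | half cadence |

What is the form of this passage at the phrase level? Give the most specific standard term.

Phrase 4 ends with a half cadence, no stronger than phrase 2's half cadence, so the four phrases do not form a double period; nor do phrases 3–4 duplicate 1–2, so it is not a repeated period. With no phrase reaching a conclusive cadence, the passage is a phrase group.

phrase group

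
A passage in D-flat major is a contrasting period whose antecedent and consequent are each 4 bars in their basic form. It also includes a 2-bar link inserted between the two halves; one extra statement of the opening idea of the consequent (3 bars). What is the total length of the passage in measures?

13 measures

Basic contrasting period: 4 + 4 = 8 bars.
8 (basic form) + 2 (link) + 3 (extra statement) = 13.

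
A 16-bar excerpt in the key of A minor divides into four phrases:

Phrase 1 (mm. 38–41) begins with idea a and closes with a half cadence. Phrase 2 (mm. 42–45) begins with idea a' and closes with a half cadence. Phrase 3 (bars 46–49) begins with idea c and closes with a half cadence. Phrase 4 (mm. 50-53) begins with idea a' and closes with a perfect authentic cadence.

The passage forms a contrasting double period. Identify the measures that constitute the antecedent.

measures 38–45

In a double period the four phrases pair into a large antecedent (phrases 1–2, ending half cadence) and a large consequent (phrases 3–4, ending perfect authentic cadence). The antecedent spans bars 38–45.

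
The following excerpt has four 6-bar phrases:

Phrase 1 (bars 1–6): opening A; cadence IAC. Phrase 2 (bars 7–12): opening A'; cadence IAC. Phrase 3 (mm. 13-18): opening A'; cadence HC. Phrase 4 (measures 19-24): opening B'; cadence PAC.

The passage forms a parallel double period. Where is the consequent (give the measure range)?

In a double period the four phrases pair into a large antecedent (phrases 1–2, ending imperfect authentic cadence) and a large consequent (phrases 3–4, ending perfect authentic cadence). The consequent spans measures 13–24.

measures 13–24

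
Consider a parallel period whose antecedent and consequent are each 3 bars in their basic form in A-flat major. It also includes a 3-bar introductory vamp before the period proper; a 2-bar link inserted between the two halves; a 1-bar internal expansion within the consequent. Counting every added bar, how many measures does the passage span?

12 measures

Basic parallel period: 3 + 3 = 6 bars.
6 (basic form) + 3 (introduction) + 2 (link) + 1 (internal expansion) = 12.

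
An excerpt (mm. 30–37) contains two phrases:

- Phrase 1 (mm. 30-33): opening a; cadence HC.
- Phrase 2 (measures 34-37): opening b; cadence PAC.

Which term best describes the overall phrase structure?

contrasting period

Phrase 1 ends with a half cadence (weaker) and phrase 2 with a perfect authentic cadence (stronger): antecedent + consequent = a period.
The two phrases open with different material (a / b), so the period is contrasting.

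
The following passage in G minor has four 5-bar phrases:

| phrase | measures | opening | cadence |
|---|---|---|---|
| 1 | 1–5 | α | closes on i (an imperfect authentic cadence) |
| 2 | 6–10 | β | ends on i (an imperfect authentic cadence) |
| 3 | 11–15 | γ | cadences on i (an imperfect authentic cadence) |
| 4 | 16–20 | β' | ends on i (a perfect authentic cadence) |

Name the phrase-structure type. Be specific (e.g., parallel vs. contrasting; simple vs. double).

Four phrases in two halves: the first half (measures 1–10) ends with an imperfect authentic cadence, the second (measures 11–20) with a perfect authentic cadence — a large antecedent–consequent pair, i.e. a double period.
Phrase 3 begins with different material from phrase 1, making it contrasting.

contrasting double period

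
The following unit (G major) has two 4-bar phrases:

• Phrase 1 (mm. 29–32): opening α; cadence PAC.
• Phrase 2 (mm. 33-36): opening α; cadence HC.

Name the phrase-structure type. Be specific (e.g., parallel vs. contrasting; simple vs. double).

The second phrase closes with a half cadence, which is not stronger than the first phrase's perfect authentic cadence; without a weak→strong cadential pair there is no antecedent–consequent relationship, so this is a phrase group rather than a period.

phrase group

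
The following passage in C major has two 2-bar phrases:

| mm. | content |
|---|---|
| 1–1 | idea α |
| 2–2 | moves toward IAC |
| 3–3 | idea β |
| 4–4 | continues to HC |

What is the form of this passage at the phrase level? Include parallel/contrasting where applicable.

The second phrase closes with a half cadence, which is not stronger than the first phrase's imperfect authentic cadence; without a weak→strong cadential pair there is no antecedent–consequent relationship, so this is a phrase group rather than a period.

phrase group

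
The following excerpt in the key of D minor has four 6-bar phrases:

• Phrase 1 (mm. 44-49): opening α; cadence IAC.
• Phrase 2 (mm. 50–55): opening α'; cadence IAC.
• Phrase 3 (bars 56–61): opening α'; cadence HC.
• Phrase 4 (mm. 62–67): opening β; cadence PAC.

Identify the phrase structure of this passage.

Four phrases in two halves: the first half (mm. 44–55) ends with an imperfect authentic cadence, the second (mm. 56–67) with a perfect authentic cadence — a large antecedent–consequent pair, i.e. a double period.
Phrase 3 begins with the same material as phrase 1, making it parallel.

parallel double period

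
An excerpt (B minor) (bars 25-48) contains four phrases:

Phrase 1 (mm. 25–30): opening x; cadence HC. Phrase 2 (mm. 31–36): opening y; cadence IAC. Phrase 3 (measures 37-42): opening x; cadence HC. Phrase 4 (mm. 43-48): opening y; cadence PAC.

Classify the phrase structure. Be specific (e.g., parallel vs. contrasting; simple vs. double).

Four phrases in two halves: the first half (mm. 25–36) ends with an imperfect authentic cadence, the second (mm. 37–48) with a perfect authentic cadence — a large antecedent–consequent pair, i.e. a double period.
Phrase 3 begins with the same material as phrase 1, making it parallel.

parallel double period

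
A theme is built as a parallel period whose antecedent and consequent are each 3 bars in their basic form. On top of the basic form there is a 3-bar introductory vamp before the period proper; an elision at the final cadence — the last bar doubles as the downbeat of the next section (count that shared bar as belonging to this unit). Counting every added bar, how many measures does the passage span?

Basic parallel period: 3 + 3 = 6 bars.
6 (basic form) + 3 (introduction) = 9.
The elision shares a bar with the next section but does not change this unit's count.

9 measures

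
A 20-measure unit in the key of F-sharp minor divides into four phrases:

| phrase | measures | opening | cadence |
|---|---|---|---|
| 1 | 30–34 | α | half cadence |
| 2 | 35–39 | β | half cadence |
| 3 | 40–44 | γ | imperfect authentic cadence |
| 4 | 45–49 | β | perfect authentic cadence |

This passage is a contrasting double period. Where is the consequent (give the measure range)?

measures 40–49

In a double period the four phrases pair into a large antecedent (phrases 1–2, ending half cadence) and a large consequent (phrases 3–4, ending perfect authentic cadence). The consequent spans bars 40–49.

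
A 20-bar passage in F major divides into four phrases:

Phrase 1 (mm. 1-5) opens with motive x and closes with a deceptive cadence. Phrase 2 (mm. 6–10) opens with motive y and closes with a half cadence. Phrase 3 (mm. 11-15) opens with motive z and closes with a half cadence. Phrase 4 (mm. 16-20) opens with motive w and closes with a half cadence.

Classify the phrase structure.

phrase group

Phrase 4 ends with a half cadence, no stronger than phrase 2's half cadence, so the four phrases do not form a double period; nor do phrases 3–4 duplicate 1–2, so it is not a repeated period. With no phrase reaching a conclusive cadence, the passage is a phrase group.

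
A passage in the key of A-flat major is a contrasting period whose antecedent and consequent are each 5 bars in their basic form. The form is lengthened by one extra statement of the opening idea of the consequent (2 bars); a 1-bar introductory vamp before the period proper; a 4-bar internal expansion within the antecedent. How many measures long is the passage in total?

Basic contrasting period: 5 + 5 = 10 bars.
10 (basic form) + 2 (extra statement) + 1 (introduction) + 4 (internal expansion) = 17.

17 measures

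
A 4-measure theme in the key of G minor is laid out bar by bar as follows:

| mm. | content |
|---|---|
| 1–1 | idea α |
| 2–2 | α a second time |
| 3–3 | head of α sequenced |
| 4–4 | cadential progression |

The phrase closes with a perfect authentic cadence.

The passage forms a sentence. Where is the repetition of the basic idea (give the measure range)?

measures 2–2

The presentation of a sentence is the basic idea (m. 1) plus its repetition (m. 2); the repetition of the basic idea is therefore m. 2.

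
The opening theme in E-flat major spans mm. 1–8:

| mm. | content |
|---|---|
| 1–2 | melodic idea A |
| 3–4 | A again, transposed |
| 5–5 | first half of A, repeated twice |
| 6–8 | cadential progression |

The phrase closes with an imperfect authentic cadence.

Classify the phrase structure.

Basic idea (measures 1–2) + its repetition (measures 3-4) form the presentation; fragmentation and cadence (mm. 5–8) form the continuation — the 8-bar whole is a sentence.

sentence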